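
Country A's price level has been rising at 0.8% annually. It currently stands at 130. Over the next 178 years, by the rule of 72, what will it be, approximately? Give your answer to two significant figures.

approximately 510

It doubles every 72/0.8 ≈ 90.00 years, so 178 years is 1.98 doublings.
2^1.98 ≈ 3.94; 130 × 3.94 ≈ 510.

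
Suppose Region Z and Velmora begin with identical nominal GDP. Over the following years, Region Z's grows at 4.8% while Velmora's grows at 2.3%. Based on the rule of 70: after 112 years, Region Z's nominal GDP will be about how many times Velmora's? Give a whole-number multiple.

roughly 16 times

Rate gap = 4.8% − 2.3% = 2.5 points.
The ratio doubles every 70/2.5 ≈ 28.00 years.
112/28.00 ≈ 4.00 doublings → ratio ≈ 2^4.00 ≈ 16.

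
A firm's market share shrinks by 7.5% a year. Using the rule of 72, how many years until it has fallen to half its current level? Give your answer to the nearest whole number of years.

roughly 10 years

The rule works in reverse for decay: 72/7.5 ≈ 9.60 years to halve.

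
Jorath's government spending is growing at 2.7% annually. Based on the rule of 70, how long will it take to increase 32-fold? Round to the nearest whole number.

Doubling time ≈ 70/2.7 = 25.93 years.
Getting to 32× needs 5 doublings: 5 × 25.93 ≈ 130 years.

roughly 130 years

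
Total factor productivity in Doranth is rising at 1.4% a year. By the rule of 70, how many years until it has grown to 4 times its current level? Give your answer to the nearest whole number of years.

around 100 years

Doubling time ≈ 70/1.4 = 50.00 years.
Getting to 4× needs 2 doublings: 2 × 50.00 ≈ 100 years.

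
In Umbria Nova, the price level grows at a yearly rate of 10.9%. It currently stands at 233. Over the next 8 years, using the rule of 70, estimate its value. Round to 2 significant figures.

Doubling time ≈ 70/10.9 = 6.42 years.
8 years is 8/6.42 ≈ 1.25 doublings, a factor of 2^1.25 ≈ 2.38.
233 × 2.38 ≈ 550.

roughly 550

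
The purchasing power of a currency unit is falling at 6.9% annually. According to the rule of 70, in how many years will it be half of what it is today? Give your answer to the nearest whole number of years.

roughly 10 years

Halving time ≈ 70 / 6.9 = 10.14 → 10 years.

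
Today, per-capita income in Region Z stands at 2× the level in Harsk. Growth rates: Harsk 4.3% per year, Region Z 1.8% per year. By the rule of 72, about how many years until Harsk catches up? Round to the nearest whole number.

What matters is the difference: 2.5 pp.
Rule of 72 on the gap: the ratio halves every 72/2.5 ≈ 28.80 years.
A 2× gap closes after 1 halving: 1 × 28.80 ≈ 29 years.

around 29 years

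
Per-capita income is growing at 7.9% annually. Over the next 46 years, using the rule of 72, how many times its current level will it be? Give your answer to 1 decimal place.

Doubling time ≈ 72/7.9 = 9.11 years.
46 years / 9.11 ≈ 5.05 doublings → factor 2^5.05 ≈ 33.1.

roughly 33.1 times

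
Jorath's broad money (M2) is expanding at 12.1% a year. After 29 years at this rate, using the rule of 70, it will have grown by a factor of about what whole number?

≈ 32 times

70/12.1 ≈ 5.79 years per doubling.
29 years fits 5 doublings: 2^5 = 32.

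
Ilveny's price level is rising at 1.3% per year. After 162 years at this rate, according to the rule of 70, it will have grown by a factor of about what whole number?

roughly 8 times

Doubling time ≈ 70/1.3 = 53.85 years.
162/53.85 ≈ 3 doublings, so about 2^3 = 8×.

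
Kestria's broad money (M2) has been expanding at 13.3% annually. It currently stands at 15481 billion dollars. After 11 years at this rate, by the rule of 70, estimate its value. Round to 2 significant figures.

It doubles every 70/13.3 ≈ 5.26 years, so 11 years is 2.09 doublings.
2^2.09 ≈ 4.26; 15481 × 4.26 ≈ 66000 billion dollars.

around 66000 billion dollars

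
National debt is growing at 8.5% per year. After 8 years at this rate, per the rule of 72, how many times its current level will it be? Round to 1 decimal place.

Doubling time ≈ 72/8.5 = 8.47 years.
8 years / 8.47 ≈ 0.94 doublings → factor 2^0.94 ≈ 1.9.

around 1.9 times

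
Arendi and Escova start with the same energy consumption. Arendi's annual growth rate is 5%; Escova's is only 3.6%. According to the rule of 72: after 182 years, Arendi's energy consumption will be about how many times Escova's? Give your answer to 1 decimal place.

Arendi pulls ahead at 1.4 pp per year, so the ratio doubles every 72/1.4 ≈ 51.43 years.
In 182 years that's 3.54 doublings: 2^3.54 ≈ 11.6.

11.6 times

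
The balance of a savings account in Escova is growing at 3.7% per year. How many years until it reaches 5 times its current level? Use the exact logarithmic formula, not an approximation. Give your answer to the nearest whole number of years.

t = ln(5) / ln(1 + 0.037) = 1.6094 / 0.036332 ≈ 44.30.
≈ 44 years.

44 years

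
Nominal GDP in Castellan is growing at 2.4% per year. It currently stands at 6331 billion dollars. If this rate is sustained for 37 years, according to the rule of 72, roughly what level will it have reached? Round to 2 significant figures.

It doubles every 72/2.4 ≈ 30.00 years, so 37 years is 1.23 doublings.
2^1.23 ≈ 2.35; 6331 × 2.35 ≈ 15000 billion dollars.

15000 billion dollars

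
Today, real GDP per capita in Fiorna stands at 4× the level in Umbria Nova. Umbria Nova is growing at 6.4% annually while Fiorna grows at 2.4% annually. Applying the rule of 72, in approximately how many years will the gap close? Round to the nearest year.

approximately 36 years

The growth-rate gap is 6.4% − 2.4% = 4 percentage points.
So the ratio between them halves every 72/4 ≈ 18.00 years.
A 4× gap closes after 2 halvings: 2 × 18.00 ≈ 36 years.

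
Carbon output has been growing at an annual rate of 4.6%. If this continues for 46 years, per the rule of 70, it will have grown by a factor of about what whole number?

≈ 8 times

70/4.6 ≈ 15.22 years per doubling.
46 years fits 3 doublings: 2^3 = 8.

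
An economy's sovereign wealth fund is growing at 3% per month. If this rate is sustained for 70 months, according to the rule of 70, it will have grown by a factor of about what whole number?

about 8 times

At 3% one doubling takes ≈ 23.33 months; 70 months is 3 of them, so ×8.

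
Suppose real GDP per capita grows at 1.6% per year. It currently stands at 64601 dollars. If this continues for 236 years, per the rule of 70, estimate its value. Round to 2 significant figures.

around 2700000 dollars

It doubles every 70/1.6 ≈ 43.75 years, so 236 years is 5.39 doublings.
2^5.39 ≈ 41.93; 64601 × 41.93 ≈ 2700000 dollars.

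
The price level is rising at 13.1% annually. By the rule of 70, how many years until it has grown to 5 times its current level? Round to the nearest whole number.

One doubling takes 70/13.1 = 5.34 years.
Reaching 5× takes log₂(5) ≈ 2.32 doublings.
2.32 × 5.34 ≈ 12 years.

12 years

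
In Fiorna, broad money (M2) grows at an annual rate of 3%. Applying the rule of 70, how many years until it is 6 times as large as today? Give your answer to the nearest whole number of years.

approximately 60 years

Doubling time ≈ 70/3 = 23.33 years.
Reaching 6× takes log₂(6) ≈ 2.58 doublings.
2.58 × 23.33 ≈ 60 years.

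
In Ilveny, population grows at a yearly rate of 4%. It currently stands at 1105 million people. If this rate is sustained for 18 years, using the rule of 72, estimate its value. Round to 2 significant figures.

It doubles every 72/4 ≈ 18.00 years, so 18 years is 1.00 doublings.
2^1.00 ≈ 2.00; 1105 × 2.00 ≈ 2200 million people.

approximately 2200 million people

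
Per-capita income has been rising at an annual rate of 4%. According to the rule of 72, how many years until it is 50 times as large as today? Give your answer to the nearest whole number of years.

around 102 years

At 4% it doubles every 72/4 ≈ 18.00 years.
Reaching 50× takes log₂(50) ≈ 5.64 doublings.
5.64 × 18.00 ≈ 102 years.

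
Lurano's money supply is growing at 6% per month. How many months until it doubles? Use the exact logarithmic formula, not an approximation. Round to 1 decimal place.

t = ln(2) / ln(1 + 0.06) = 0.6931 / 0.058269 ≈ 11.89.

11.9 months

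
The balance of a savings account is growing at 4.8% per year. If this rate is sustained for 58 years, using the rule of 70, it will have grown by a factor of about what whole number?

around 16 times

At 4.8% one doubling takes ≈ 14.58 years; 58 years is 4 of them, so ×16.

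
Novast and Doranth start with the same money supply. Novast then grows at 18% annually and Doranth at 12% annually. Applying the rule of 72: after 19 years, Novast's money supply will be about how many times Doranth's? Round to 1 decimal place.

approximately 3.0 times

Rate gap = 18% − 12% = 6 points.
The ratio doubles every 72/6 ≈ 12.00 years.
19/12.00 ≈ 1.58 doublings → ratio ≈ 2^1.58 ≈ 3.0.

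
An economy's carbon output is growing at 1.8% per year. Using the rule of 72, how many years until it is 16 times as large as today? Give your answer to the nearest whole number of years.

Doubling time ≈ 72/1.8 = 40.00 years.
16 = 2^4, so 4 doublings → 160 years.

≈ 160 years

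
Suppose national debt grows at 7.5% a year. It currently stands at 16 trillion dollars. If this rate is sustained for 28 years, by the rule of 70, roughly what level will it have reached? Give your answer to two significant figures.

Doubling time ≈ 70/7.5 = 9.33 years.
28 years is 28/9.33 ≈ 3.00 doublings, a factor of 2^3.00 ≈ 8.00.
16 × 8.00 ≈ 130 trillion dollars.

roughly 130 trillion dollars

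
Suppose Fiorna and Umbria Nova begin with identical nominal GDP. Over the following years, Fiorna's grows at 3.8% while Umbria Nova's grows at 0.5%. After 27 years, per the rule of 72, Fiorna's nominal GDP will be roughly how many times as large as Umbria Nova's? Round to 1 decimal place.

approximately 2.4 times

Only the 3.3-point difference matters.
72/3.3 ≈ 21.82 years per doubling of the ratio; 27 years gives 1.24 doublings, so ≈ 2.4×.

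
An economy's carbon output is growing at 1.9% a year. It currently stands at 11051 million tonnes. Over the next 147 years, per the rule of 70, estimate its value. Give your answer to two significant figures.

roughly 180000 million tonnes

It doubles every 70/1.9 ≈ 36.84 years, so 147 years is 3.99 doublings.
2^3.99 ≈ 15.89; 11051 × 15.89 ≈ 180000 million tonnes.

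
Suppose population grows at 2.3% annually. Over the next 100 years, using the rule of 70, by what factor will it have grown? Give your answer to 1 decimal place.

Doubling time ≈ 70/2.3 = 30.43 years.
100 years / 30.43 ≈ 3.29 doublings → factor 2^3.29 ≈ 9.8.

about 9.8 times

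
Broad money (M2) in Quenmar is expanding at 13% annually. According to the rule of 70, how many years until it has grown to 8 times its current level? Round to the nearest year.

approximately 16 years

One doubling takes 70/13 = 5.38 years.
8× is 3 doublings, so 3 × 5.38 ≈ 16 years.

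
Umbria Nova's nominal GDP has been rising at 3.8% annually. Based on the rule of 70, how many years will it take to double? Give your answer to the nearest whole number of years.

At 3.8%, doubling takes about 70/3.8 = 18.42 years.

18 years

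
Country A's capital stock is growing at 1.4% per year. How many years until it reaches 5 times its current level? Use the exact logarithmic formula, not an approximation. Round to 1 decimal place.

115.8 years

t = ln(5) / ln(1 + 0.014) = 1.6094 / 0.013903 ≈ 115.76.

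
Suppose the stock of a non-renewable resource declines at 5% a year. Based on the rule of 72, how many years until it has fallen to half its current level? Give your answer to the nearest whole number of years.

Falling at 5%, it halves about every 72/5 = 14.40 years.

about 14 years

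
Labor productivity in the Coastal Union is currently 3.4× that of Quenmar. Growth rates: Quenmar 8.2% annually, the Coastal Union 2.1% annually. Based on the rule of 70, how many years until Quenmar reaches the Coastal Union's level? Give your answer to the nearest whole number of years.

The growth-rate gap is 8.2% − 2.1% = 6.1 percentage points.
So the ratio between them halves every 70/6.1 ≈ 11.48 years.
A 3.4× gap takes log₂(3.4) ≈ 1.77 halvings to close: 1.77 × 11.48 ≈ 20 years.

around 20 years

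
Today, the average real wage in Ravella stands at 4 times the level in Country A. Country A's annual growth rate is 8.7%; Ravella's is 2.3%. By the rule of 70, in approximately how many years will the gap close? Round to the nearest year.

about 22 years

What matters is the difference: 6.4 pp.
Rule of 70 on the gap: the ratio halves every 70/6.4 ≈ 10.94 years.
A 4 times gap closes after 2 halvings: 2 × 10.94 ≈ 22 years.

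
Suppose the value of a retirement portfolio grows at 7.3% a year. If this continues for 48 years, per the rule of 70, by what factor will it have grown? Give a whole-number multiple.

approximately 32 times

70/7.3 ≈ 9.59 years per doubling.
48 years fits 5 doublings: 2^5 = 32.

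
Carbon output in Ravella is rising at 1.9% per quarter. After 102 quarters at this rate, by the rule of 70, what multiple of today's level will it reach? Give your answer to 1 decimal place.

around 6.8 times

Doubling time ≈ 70/1.9 = 36.84 quarters.
102 quarters / 36.84 ≈ 2.77 doublings → factor 2^2.77 ≈ 6.8.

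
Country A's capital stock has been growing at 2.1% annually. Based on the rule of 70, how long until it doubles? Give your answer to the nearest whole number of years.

70/2.1 ≈ 33.33, so it doubles roughly every 33 years.

around 33 years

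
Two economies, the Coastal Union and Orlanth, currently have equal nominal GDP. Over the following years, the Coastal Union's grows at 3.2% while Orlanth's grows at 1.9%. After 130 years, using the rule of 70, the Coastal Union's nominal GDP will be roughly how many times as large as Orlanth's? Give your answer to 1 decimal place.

approximately 5.3 times

Rate gap = 3.2% − 1.9% = 1.3 points.
The ratio doubles every 70/1.3 ≈ 53.85 years.
130/53.85 ≈ 2.41 doublings → ratio ≈ 2^2.41 ≈ 5.3.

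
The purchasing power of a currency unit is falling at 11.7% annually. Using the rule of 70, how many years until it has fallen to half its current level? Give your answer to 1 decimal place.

Halving time ≈ 70 / 11.7 = 5.98 → 6.0 years.

approximately 6.0 years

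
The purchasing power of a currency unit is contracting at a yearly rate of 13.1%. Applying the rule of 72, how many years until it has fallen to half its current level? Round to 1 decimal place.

5.5 years

Halving time ≈ 72 / 13.1 = 5.50 → 5.5 years.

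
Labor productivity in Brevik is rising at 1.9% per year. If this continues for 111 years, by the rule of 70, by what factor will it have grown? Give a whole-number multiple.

70/1.9 ≈ 36.84 years per doubling.
111 years fits 3 doublings: 2^3 = 8.

approximately 8 times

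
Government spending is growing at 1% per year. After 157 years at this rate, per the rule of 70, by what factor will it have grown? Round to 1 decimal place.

4.7 times

Doubles every ≈ 70.00 years (70/1).
157 years is 2.24 doublings; 2^2.24 ≈ 4.7×.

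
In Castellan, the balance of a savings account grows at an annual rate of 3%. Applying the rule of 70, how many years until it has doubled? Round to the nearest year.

70/3 ≈ 23.33, so it doubles roughly every 23 years.

around 23 years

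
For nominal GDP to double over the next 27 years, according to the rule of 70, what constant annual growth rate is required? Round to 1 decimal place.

approximately 2.6%

70 / 27 ≈ 2.59, so about 2.6% a year.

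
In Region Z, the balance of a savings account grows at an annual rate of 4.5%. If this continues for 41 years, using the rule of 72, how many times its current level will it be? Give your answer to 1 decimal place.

Doubles every ≈ 16.00 years (72/4.5).
41 years is 2.56 doublings; 2^2.56 ≈ 5.9×.

around 5.9 times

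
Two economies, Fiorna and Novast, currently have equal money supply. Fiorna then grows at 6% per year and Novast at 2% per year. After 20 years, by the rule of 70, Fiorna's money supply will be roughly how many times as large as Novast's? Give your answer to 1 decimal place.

about 2.2 times

Only the 4-point difference matters.
70/4 ≈ 17.50 years per doubling of the ratio; 20 years gives 1.14 doublings, so ≈ 2.2×.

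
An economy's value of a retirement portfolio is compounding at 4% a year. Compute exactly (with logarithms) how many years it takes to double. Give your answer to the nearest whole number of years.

18 years

t = ln(2) / ln(1 + 0.04) = 0.6931 / 0.039221 ≈ 17.67.
≈ 18 years.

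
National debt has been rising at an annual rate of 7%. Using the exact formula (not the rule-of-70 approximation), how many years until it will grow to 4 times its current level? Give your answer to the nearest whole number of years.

t = ln(4) / ln(1 + 0.07) = 1.3863 / 0.067659 ≈ 20.49.
≈ 20 years.

20 years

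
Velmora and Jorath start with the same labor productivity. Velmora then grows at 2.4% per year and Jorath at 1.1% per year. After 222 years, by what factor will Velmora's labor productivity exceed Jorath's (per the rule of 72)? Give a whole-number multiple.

16 times

Velmora pulls ahead at 1.3 pp per year, so the ratio doubles every 72/1.3 ≈ 55.38 years.
In 222 years that's 4.01 doublings: 2^4.01 ≈ 16.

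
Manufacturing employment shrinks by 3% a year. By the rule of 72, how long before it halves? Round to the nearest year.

24 years

Halving time ≈ 72 / 3 = 24.00 → 24 years.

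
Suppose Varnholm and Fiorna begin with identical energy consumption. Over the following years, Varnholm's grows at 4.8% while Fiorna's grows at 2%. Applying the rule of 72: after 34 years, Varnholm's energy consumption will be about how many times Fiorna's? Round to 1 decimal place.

around 2.5 times

Varnholm pulls ahead at 2.8 pp per year, so the ratio doubles every 72/2.8 ≈ 25.71 years.
In 34 years that's 1.32 doublings: 2^1.32 ≈ 2.5.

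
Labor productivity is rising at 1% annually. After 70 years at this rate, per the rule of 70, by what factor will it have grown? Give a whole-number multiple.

At 1% one doubling takes ≈ 70.00 years; 70 years is 1 of them, so ×2.

about 2 times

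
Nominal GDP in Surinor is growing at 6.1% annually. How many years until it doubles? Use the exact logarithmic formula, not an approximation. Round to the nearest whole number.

t = ln(2) / ln(1 + 0.061) = 0.6931 / 0.059212 ≈ 11.71.
≈ 12 years.

12 years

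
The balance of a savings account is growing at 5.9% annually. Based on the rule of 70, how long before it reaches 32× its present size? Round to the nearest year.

One doubling takes 70/5.9 = 11.86 years.
32 = 2^5, so 5 doublings → 59 years.

≈ 59 years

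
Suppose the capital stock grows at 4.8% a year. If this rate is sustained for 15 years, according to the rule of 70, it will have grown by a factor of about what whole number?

around 2 times

Doubling time ≈ 70/4.8 = 14.58 years.
15/14.58 ≈ 1 doubling, so about 2^1 = 2×.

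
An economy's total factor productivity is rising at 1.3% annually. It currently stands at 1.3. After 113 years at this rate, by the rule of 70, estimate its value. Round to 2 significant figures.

roughly 5.6

Doubling time ≈ 70/1.3 = 53.85 years.
113 years is 113/53.85 ≈ 2.10 doublings, a factor of 2^2.10 ≈ 4.29.
1.3 × 4.29 ≈ 5.6.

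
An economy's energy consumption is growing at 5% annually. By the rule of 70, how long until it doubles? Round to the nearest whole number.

approximately 14 years

At 5%, doubling takes about 70/5 = 14.00 years.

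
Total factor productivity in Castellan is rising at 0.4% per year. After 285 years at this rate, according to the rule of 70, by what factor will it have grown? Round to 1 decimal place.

Doubles every ≈ 175.00 years (70/0.4).
285 years is 1.63 doublings; 2^1.63 ≈ 3.1×.

approximately 3.1 times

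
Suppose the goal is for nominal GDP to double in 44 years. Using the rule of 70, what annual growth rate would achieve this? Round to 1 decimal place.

70 / 44 ≈ 1.59, so about 1.6% annually.

around 1.6% annually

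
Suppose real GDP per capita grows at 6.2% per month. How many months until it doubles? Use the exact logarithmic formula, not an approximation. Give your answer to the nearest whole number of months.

12 months

t = ln(2) / ln(1 + 0.062) = 0.6931 / 0.060154 ≈ 11.52.
≈ 12 months.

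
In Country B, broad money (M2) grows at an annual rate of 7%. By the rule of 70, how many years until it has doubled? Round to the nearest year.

approximately 10 years

Doubling time ≈ 70 / 7 = 10.00 years.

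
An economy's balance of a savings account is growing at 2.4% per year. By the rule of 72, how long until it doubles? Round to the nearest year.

30 years

Doubling time ≈ 72 / 2.4 = 30.00 years.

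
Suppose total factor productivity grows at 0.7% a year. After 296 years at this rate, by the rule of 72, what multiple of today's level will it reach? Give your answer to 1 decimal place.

≈ 7.4 times

Doubles every ≈ 102.86 years (72/0.7).
296 years is 2.88 doublings; 2^2.88 ≈ 7.4×.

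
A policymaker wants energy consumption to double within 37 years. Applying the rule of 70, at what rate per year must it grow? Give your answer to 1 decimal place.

70 / 37 ≈ 1.89, so about 1.9% per year.

roughly 1.9% per year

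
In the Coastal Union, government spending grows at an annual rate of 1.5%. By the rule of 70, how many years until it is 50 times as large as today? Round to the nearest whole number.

At 1.5% it doubles every 70/1.5 ≈ 46.67 years.
50× is log₂ 50 ≈ 5.64 doublings, so ≈ 5.64 × 46.67 = 263 years.

roughly 263 years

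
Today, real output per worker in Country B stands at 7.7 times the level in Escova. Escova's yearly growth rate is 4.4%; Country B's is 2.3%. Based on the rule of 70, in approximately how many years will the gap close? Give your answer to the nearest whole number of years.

approximately 98 years

Escova gains on Country B at 4.4% − 2.3% = 2.1 points a year.
At that relative rate the gap halves every 70/2.1 ≈ 33.33 years.
A 7.7 times gap takes log₂(7.7) ≈ 2.94 halvings to close: 2.94 × 33.33 ≈ 98 years.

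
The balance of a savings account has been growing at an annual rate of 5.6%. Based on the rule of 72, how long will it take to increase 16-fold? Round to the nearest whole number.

At 5.6% it doubles every 72/5.6 ≈ 12.86 years.
16× is 4 doublings, so 4 × 12.86 ≈ 51 years.

around 51 years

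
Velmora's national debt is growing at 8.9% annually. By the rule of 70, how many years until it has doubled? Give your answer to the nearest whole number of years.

At 8.9%, doubling takes about 70/8.9 = 7.87 years.

≈ 8 years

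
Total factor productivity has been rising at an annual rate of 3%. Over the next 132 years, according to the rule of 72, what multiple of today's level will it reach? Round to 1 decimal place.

45.3 times

Doubles every ≈ 24.00 years (72/3).
132 years is 5.50 doublings; 2^5.50 ≈ 45.3×.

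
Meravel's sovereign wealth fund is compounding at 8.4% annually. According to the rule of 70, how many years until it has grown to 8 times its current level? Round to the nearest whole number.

around 25 years

Doubling time ≈ 70/8.4 = 8.33 years.
Getting to 8× needs 3 doublings: 3 × 8.33 ≈ 25 years.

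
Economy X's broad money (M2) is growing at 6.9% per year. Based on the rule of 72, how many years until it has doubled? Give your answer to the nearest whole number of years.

roughly 10 years

Doubling time ≈ 72 / 6.9 = 10.43 years.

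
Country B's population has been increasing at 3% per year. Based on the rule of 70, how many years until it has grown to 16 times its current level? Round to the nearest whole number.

One doubling takes 70/3 = 23.33 years.
16× is 4 doublings, so 4 × 23.33 ≈ 93 years.

≈ 93 years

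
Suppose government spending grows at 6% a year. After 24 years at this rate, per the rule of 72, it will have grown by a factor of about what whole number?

72/6 ≈ 12.00 years per doubling.
24 years fits 2 doublings: 2^2 = 4.

around 4 times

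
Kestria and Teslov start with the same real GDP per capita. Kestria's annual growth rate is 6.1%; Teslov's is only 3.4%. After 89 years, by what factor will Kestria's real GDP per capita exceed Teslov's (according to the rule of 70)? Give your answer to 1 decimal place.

≈ 10.8 times

Rate gap = 6.1% − 3.4% = 2.7 points.
The ratio doubles every 70/2.7 ≈ 25.93 years.
89/25.93 ≈ 3.43 doublings → ratio ≈ 2^3.43 ≈ 10.8.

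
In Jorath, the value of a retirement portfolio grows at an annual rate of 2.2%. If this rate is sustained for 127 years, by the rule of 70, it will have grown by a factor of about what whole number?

approximately 16 times

At 2.2% one doubling takes ≈ 31.82 years; 127 years is 4 of them, so ×16.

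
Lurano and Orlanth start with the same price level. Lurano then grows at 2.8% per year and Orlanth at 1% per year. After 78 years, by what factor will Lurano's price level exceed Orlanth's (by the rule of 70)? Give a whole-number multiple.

4 times

Rate gap = 2.8% − 1% = 1.8 points.
The ratio doubles every 70/1.8 ≈ 38.89 years.
78/38.89 ≈ 2.01 doublings → ratio ≈ 2^2.01 ≈ 4.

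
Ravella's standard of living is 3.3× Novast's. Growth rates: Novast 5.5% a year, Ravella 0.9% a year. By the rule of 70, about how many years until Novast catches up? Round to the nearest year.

around 26 years

Novast gains on Ravella at 5.5% − 0.9% = 4.6 points a year.
At that relative rate the gap halves every 70/4.6 ≈ 15.22 years.
A 3.3× gap takes log₂(3.3) ≈ 1.72 halvings to close: 1.72 × 15.22 ≈ 26 years.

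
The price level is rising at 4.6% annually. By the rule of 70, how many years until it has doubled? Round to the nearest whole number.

approximately 15 years

70/4.6 ≈ 15.22, so it doubles roughly every 15 years.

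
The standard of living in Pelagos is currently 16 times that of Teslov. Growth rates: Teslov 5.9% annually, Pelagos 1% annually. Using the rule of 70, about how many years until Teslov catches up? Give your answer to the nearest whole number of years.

57 years

The growth-rate gap is 5.9% − 1% = 4.9 percentage points.
So the ratio between them halves every 70/4.9 ≈ 14.29 years.
A 16 times gap closes after 4 halvings: 4 × 14.29 ≈ 57 years.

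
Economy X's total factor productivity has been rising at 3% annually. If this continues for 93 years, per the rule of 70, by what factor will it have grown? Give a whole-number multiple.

roughly 16 times

70/3 ≈ 23.33 years per doubling.
93 years fits 4 doublings: 2^4 = 16.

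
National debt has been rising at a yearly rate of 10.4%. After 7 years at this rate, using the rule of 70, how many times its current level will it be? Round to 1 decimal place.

Doubling time ≈ 70/10.4 = 6.73 years.
7 years / 6.73 ≈ 1.04 doublings → factor 2^1.04 ≈ 2.1.

2.1 times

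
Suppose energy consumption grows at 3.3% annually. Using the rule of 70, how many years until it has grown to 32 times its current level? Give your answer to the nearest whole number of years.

One doubling takes 70/3.3 = 21.21 years.
32× is 5 doublings, so 5 × 21.21 ≈ 106 years.

106 years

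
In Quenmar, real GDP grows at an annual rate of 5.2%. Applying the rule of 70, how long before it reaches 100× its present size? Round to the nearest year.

roughly 89 years

One doubling takes 70/5.2 = 13.46 years.
Reaching 100× takes log₂(100) ≈ 6.64 doublings.
6.64 × 13.46 ≈ 89 years.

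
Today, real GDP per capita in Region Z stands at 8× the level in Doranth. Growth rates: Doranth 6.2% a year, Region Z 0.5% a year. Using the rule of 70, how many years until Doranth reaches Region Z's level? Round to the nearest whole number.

The growth-rate gap is 6.2% − 0.5% = 5.7 percentage points.
So the ratio between them halves every 70/5.7 ≈ 12.28 years.
An 8× gap closes after 3 halvings: 3 × 12.28 ≈ 37 years.

37 years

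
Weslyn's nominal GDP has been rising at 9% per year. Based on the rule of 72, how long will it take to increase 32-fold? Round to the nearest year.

about 40 years

One doubling takes 72/9 = 8.00 years.
32 = 2^5, so 5 doublings → 40 years.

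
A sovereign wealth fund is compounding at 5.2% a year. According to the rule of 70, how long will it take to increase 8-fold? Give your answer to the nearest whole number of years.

≈ 40 years

One doubling takes 70/5.2 = 13.46 years.
8× is 3 doublings, so 3 × 13.46 ≈ 40 years.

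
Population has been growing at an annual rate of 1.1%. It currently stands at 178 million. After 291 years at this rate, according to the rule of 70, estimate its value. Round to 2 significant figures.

4200 million

Doubling time ≈ 70/1.1 = 63.64 years.
291 years is 291/63.64 ≈ 4.57 doublings, a factor of 2^4.57 ≈ 23.75.
178 × 23.75 ≈ 4200 million.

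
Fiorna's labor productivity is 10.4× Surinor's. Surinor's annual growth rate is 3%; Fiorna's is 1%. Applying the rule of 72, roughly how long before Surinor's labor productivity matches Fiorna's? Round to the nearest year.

approximately 122 years

What matters is the difference: 2 pp.
Rule of 72 on the gap: the ratio halves every 72/2 ≈ 36.00 years.
A 10.4× gap takes log₂(10.4) ≈ 3.38 halvings to close: 3.38 × 36.00 ≈ 122 years.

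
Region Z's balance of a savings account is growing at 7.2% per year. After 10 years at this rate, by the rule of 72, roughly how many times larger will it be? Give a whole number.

2 times

72/7.2 ≈ 10.00 years per doubling.
10 years fits 1 doubling: 2^1 = 2.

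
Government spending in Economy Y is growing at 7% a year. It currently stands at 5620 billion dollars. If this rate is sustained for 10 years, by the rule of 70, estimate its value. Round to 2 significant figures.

It doubles every 70/7 ≈ 10.00 years, so 10 years is 1.00 doublings.
2^1.00 ≈ 2.00; 5620 × 2.00 ≈ 11000 billion dollars.

around 11000 billion dollars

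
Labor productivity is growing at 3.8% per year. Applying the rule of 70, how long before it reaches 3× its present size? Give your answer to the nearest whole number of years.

One doubling takes 70/3.8 = 18.42 years.
3× is log₂ 3 ≈ 1.58 doublings, so ≈ 1.58 × 18.42 = 29 years.

roughly 29 years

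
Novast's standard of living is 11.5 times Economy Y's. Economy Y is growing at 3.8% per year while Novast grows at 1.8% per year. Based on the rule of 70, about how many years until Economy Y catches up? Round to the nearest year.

approximately 123 years

Economy Y gains on Novast at 3.8% − 1.8% = 2 points a year.
At that relative rate the gap halves every 70/2 ≈ 35.00 years.
An 11.5 times gap takes log₂(11.5) ≈ 3.52 halvings to close: 3.52 × 35.00 ≈ 123 years.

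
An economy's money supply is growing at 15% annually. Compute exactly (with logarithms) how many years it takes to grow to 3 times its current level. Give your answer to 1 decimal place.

7.9 years

t = ln(3) / ln(1 + 0.15) = 1.0986 / 0.139762 ≈ 7.86.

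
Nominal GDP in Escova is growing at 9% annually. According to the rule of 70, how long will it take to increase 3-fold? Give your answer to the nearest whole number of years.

12 years

At 9% it doubles every 70/9 ≈ 7.78 years.
3× is log₂ 3 ≈ 1.58 doublings, so ≈ 1.58 × 7.78 = 12 years.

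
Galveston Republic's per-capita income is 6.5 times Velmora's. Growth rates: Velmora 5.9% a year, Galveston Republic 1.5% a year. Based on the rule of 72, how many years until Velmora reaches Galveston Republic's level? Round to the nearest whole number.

about 44 years

Velmora gains on Galveston Republic at 5.9% − 1.5% = 4.4 points a year.
At that relative rate the gap halves every 72/4.4 ≈ 16.36 years.
A 6.5 times gap takes log₂(6.5) ≈ 2.70 halvings to close: 2.70 × 16.36 ≈ 44 years.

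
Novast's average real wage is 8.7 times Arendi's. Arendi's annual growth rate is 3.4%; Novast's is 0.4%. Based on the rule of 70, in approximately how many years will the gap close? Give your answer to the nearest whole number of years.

approximately 73 years

Arendi gains on Novast at 3.4% − 0.4% = 3 points a year.
At that relative rate the gap halves every 70/3 ≈ 23.33 years.
An 8.7 times gap takes log₂(8.7) ≈ 3.12 halvings to close: 3.12 × 23.33 ≈ 73 years.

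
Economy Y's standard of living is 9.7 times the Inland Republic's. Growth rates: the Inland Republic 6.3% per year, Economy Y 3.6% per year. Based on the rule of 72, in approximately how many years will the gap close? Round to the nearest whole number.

≈ 87 years

What matters is the difference: 2.7 pp.
Rule of 72 on the gap: the ratio halves every 72/2.7 ≈ 26.67 years.
A 9.7 times gap takes log₂(9.7) ≈ 3.28 halvings to close: 3.28 × 26.67 ≈ 87 years.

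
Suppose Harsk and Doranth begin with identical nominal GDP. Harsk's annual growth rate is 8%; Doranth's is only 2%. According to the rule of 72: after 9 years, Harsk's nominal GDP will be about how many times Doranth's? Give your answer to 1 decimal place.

around 1.7 times

Rate gap = 8% − 2% = 6 points.
The ratio doubles every 72/6 ≈ 12.00 years.
9/12.00 ≈ 0.75 doublings → ratio ≈ 2^0.75 ≈ 1.7.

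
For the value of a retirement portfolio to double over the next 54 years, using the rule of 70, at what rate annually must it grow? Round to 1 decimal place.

70 / 54 ≈ 1.30, so about 1.3% annually.

around 1.3% annually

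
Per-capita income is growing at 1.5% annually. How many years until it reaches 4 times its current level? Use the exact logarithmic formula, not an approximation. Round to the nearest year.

93 years

t = ln(4) / ln(1 + 0.015) = 1.3863 / 0.014889 ≈ 93.11.
≈ 93 years.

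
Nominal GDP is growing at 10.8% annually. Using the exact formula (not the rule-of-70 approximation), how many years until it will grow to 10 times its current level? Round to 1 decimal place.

22.5 years

t = ln(10) / ln(1 + 0.108) = 2.3026 / 0.102557 ≈ 22.45.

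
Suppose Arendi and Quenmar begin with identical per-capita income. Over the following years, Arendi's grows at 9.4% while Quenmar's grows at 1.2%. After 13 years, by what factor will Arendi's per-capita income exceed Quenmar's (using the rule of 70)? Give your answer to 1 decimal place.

Rate gap = 9.4% − 1.2% = 8.2 points.
The ratio doubles every 70/8.2 ≈ 8.54 years.
13/8.54 ≈ 1.52 doublings → ratio ≈ 2^1.52 ≈ 2.9.

≈ 2.9 times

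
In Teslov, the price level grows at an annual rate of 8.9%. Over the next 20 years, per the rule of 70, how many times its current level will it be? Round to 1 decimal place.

Doubling time ≈ 70/8.9 = 7.87 years.
20 years / 7.87 ≈ 2.54 doublings → factor 2^2.54 ≈ 5.8.

5.8 times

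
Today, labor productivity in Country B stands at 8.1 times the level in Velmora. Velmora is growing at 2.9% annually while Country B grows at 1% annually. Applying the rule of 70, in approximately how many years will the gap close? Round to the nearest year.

Velmora gains on Country B at 2.9% − 1% = 1.9 points a year.
At that relative rate the gap halves every 70/1.9 ≈ 36.84 years.
An 8.1 times gap takes log₂(8.1) ≈ 3.02 halvings to close: 3.02 × 36.84 ≈ 111 years.

around 111 years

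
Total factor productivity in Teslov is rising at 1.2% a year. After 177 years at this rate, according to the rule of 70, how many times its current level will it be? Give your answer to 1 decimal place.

around 8.2 times

Doubling time ≈ 70/1.2 = 58.33 years.
177 years / 58.33 ≈ 3.03 doublings → factor 2^3.03 ≈ 8.2.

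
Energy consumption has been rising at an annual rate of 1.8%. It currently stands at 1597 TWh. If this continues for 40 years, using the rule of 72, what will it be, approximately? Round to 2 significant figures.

Doubling time ≈ 72/1.8 = 40.00 years.
40 years is 40/40.00 ≈ 1.00 doublings, a factor of 2^1.00 ≈ 2.00.
1597 × 2.00 ≈ 3200 TWh.

approximately 3200 TWh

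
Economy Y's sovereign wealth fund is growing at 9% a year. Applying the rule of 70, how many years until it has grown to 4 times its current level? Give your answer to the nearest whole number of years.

16 years

Doubling time ≈ 70/9 = 7.78 years.
4× is 2 doublings, so 2 × 7.78 ≈ 16 years.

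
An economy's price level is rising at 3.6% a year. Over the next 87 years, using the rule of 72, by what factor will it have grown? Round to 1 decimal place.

Doubles every ≈ 20.00 years (72/3.6).
87 years is 4.35 doublings; 2^4.35 ≈ 20.4×.

20.4 times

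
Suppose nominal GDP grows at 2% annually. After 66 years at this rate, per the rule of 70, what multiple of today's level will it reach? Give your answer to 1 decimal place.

around 3.7 times

Doubles every ≈ 35.00 years (70/2).
66 years is 1.89 doublings; 2^1.89 ≈ 3.7×.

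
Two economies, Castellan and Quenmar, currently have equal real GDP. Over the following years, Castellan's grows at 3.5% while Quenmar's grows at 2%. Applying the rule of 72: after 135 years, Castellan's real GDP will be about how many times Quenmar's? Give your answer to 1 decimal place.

Castellan pulls ahead at 1.5 pp per year, so the ratio doubles every 72/1.5 ≈ 48.00 years.
In 135 years that's 2.81 doublings: 2^2.81 ≈ 7.0.

7.0 times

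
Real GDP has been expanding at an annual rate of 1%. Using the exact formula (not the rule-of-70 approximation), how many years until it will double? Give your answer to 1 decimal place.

t = ln(2) / ln(1 + 0.01) = 0.6931 / 0.009950 ≈ 69.66.

69.7 years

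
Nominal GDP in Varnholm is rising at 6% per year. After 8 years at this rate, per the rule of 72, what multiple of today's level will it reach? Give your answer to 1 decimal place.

roughly 1.6 times

Doubles every ≈ 12.00 years (72/6).
8 years is 0.67 doublings; 2^0.67 ≈ 1.6×.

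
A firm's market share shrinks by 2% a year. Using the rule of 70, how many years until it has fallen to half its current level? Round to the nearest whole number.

approximately 35 years

The rule works in reverse for decay: 70/2 ≈ 35.00 years to halve.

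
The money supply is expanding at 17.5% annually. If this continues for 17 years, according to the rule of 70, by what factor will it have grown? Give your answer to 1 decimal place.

≈ 19.0 times

Doubles every ≈ 4.00 years (70/17.5).
17 years is 4.25 doublings; 2^4.25 ≈ 19.0×.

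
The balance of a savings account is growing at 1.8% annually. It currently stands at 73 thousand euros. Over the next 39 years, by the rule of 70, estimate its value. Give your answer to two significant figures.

roughly 150 thousand euros

Doubling time ≈ 70/1.8 = 38.89 years.
39 years is 39/38.89 ≈ 1.00 doublings, a factor of 2^1.00 ≈ 2.00.
73 × 2.00 ≈ 150 thousand euros.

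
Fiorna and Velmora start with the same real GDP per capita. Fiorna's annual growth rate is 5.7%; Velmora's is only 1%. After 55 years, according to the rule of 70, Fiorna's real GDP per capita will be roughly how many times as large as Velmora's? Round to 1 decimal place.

≈ 12.9 times

Fiorna pulls ahead at 4.7 pp per year, so the ratio doubles every 70/4.7 ≈ 14.89 years.
In 55 years that's 3.69 doublings: 2^3.69 ≈ 12.9.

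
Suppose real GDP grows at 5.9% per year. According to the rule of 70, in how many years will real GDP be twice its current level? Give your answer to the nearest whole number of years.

roughly 12 years

70/5.9 ≈ 11.86, so it doubles roughly every 12 years.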